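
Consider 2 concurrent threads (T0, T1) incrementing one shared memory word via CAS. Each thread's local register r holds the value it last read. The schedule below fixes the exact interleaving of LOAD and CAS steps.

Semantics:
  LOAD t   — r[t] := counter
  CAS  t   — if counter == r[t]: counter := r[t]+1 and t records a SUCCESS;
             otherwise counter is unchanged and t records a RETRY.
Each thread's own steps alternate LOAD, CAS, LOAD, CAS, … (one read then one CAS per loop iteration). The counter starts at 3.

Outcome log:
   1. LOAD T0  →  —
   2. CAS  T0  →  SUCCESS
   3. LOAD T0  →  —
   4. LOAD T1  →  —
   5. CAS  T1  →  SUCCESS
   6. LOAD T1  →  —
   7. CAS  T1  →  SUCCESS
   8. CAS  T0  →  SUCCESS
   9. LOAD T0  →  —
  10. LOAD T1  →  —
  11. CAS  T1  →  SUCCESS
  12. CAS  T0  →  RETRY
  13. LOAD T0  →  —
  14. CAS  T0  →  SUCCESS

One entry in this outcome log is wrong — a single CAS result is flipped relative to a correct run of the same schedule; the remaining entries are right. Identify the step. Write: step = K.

Reference trace:
1. LOAD T0 → mem=3 r[T0]=3 [LOAD]
2. CAS T0 → mem=4 r[T0]=3 [OK]
3. LOAD T0 → mem=4 r[T0]=4 [LOAD]
4. LOAD T1 → mem=4 r[T1]=4 [LOAD]
5. CAS T1 → mem=5 r[T1]=4 [OK]
6. LOAD T1 → mem=5 r[T1]=5 [LOAD]
7. CAS T1 → mem=6 r[T1]=5 [OK]
8. CAS T0 → mem=6 r[T0]=4 [RETRY]
9. LOAD T0 → mem=6 r[T0]=6 [LOAD]
10. LOAD T1 → mem=6 r[T1]=6 [LOAD]
11. CAS T1 → mem=7 r[T1]=6 [OK]
12. CAS T0 → mem=7 r[T0]=6 [RETRY]
13. LOAD T0 → mem=7 r[T0]=7 [LOAD]
14. CAS T0 → mem=8 r[T0]=7 [OK]
Mismatch at 8.

step = 8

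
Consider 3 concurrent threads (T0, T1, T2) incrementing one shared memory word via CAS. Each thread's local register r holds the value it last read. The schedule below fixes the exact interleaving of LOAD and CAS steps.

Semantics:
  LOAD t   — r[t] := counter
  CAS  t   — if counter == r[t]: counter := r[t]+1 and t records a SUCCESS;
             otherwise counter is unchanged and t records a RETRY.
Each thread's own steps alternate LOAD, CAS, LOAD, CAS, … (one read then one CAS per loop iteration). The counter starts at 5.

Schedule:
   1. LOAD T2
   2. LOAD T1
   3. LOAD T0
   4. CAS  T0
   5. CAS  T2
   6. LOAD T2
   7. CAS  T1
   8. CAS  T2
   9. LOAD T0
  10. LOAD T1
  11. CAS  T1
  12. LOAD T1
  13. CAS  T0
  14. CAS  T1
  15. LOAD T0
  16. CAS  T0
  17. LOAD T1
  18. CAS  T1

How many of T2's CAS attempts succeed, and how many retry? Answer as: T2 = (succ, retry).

step 1: T2 LOAD ⇒ load; ctr=5 reg=5
step 2: T1 LOAD ⇒ load; ctr=5 reg=5
step 3: T0 LOAD ⇒ load; ctr=5 reg=5
step 4: T0 CAS ⇒ ok; ctr=6 reg=5
step 5: T2 CAS ⇒ retry; ctr=6 reg=5
step 6: T2 LOAD ⇒ load; ctr=6 reg=6
step 7: T1 CAS ⇒ retry; ctr=6 reg=5
step 8: T2 CAS ⇒ ok; ctr=7 reg=6
step 9: T0 LOAD ⇒ load; ctr=7 reg=7
step 10: T1 LOAD ⇒ load; ctr=7 reg=7
step 11: T1 CAS ⇒ ok; ctr=8 reg=7
step 12: T1 LOAD ⇒ load; ctr=8 reg=8
step 13: T0 CAS ⇒ retry; ctr=8 reg=7
step 14: T1 CAS ⇒ ok; ctr=9 reg=8
step 15: T0 LOAD ⇒ load; ctr=9 reg=9
step 16: T0 CAS ⇒ ok; ctr=10 reg=9
step 17: T1 LOAD ⇒ load; ctr=10 reg=10
step 18: T1 CAS ⇒ ok; ctr=11 reg=10

T2 = (1, 1)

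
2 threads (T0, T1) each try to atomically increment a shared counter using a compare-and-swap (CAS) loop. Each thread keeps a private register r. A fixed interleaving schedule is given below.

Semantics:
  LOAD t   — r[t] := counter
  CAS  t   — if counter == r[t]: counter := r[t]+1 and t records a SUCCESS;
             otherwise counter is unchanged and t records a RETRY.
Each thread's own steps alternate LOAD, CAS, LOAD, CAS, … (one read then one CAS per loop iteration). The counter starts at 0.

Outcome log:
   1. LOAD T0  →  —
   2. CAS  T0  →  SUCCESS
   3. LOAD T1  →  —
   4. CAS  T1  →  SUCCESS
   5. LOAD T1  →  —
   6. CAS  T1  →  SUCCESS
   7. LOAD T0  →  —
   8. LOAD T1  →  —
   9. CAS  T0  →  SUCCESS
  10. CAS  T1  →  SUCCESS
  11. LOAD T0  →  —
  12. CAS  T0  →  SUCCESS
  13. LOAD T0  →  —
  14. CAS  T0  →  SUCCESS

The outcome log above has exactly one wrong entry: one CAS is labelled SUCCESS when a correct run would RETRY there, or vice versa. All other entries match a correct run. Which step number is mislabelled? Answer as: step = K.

step = 10

Correct run:
#1 T0 reads 0
#2 T0 CAS(0→1) writes; counter now 1
#3 T1 reads 1
#4 T1 CAS(1→2) writes; counter now 2
#5 T1 reads 2
#6 T1 CAS(2→3) writes; counter now 3
#7 T0 reads 3
#8 T1 reads 3
#9 T0 CAS(3→4) writes; counter now 4
#10 T1 CAS(3→4) fails; counter now 4
#11 T0 reads 4
#12 T0 CAS(4→5) writes; counter now 5
#13 T0 reads 5
#14 T0 CAS(5→6) writes; counter now 6
Flip is step 10.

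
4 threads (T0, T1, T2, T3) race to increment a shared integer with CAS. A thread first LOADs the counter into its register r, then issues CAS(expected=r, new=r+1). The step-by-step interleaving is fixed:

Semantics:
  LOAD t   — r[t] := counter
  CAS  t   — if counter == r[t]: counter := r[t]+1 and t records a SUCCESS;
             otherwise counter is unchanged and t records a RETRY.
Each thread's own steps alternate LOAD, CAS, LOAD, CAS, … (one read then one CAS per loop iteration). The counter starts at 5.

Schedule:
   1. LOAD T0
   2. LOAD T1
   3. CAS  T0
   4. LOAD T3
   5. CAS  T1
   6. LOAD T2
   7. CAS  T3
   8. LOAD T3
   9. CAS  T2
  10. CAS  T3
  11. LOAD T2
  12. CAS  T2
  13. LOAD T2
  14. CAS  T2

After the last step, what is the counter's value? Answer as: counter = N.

counter = 10

T0 LOAD — after: cnt=5, r=5 — load
T1 LOAD — after: cnt=5, r=5 — load
T0 CAS — after: cnt=6, r=5 — ok
T3 LOAD — after: cnt=6, r=6 — load
T1 CAS — after: cnt=6, r=5 — retry
T2 LOAD — after: cnt=6, r=6 — load
T3 CAS — after: cnt=7, r=6 — ok
T3 LOAD — after: cnt=7, r=7 — load
T2 CAS — after: cnt=7, r=6 — retry
T3 CAS — after: cnt=8, r=7 — ok
T2 LOAD — after: cnt=8, r=8 — load
T2 CAS — after: cnt=9, r=8 — ok
T2 LOAD — after: cnt=9, r=9 — load
T2 CAS — after: cnt=10, r=9 — ok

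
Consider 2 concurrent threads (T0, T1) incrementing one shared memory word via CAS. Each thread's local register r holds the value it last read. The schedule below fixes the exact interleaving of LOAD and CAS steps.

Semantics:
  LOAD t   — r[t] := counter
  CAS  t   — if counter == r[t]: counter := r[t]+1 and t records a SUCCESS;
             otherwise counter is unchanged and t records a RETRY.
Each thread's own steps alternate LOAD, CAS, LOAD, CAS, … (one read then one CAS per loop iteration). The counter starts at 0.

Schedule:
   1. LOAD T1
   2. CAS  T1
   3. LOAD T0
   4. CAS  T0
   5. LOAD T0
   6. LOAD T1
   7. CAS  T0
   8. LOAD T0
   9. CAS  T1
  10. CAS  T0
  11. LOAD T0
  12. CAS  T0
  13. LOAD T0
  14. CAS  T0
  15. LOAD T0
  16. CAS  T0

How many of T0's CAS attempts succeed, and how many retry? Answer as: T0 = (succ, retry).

T0 = (6, 0)

1. LOAD T1 → mem=0 r[T1]=0 [LOAD]
2. CAS T1 → mem=1 r[T1]=0 [OK]
3. LOAD T0 → mem=1 r[T0]=1 [LOAD]
4. CAS T0 → mem=2 r[T0]=1 [OK]
5. LOAD T0 → mem=2 r[T0]=2 [LOAD]
6. LOAD T1 → mem=2 r[T1]=2 [LOAD]
7. CAS T0 → mem=3 r[T0]=2 [OK]
8. LOAD T0 → mem=3 r[T0]=3 [LOAD]
9. CAS T1 → mem=3 r[T1]=2 [RETRY]
10. CAS T0 → mem=4 r[T0]=3 [OK]
11. LOAD T0 → mem=4 r[T0]=4 [LOAD]
12. CAS T0 → mem=5 r[T0]=4 [OK]
13. LOAD T0 → mem=5 r[T0]=5 [LOAD]
14. CAS T0 → mem=6 r[T0]=5 [OK]
15. LOAD T0 → mem=6 r[T0]=6 [LOAD]
16. CAS T0 → mem=7 r[T0]=6 [OK]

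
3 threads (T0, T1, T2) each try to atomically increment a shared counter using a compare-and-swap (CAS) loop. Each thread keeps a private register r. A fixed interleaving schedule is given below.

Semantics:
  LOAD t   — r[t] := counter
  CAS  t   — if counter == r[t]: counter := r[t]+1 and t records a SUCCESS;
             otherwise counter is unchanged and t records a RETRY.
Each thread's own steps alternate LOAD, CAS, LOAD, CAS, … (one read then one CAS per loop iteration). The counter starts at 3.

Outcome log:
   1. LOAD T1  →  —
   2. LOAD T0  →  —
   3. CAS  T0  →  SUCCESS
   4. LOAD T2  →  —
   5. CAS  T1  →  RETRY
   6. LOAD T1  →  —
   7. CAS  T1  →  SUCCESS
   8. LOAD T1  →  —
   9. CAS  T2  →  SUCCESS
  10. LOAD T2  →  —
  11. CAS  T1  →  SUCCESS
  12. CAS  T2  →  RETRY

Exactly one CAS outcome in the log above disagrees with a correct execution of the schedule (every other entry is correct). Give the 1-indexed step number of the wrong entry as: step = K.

Reference trace:
   1) LOAD T1:  M=3  r_T1=3
   2) LOAD T0:  M=3  r_T0=3
   3) CAS  T0:  M=4  r_T0=3 ✓
   4) LOAD T2:  M=4  r_T2=4
   5) CAS  T1:  M=4  r_T1=3 ✗
   6) LOAD T1:  M=4  r_T1=4
   7) CAS  T1:  M=5  r_T1=4 ✓
   8) LOAD T1:  M=5  r_T1=5
   9) CAS  T2:  M=5  r_T2=4 ✗
  10) LOAD T2:  M=5  r_T2=5
  11) CAS  T1:  M=6  r_T1=5 ✓
  12) CAS  T2:  M=6  r_T2=5 ✗
Log disagrees first at step 9.

step = 9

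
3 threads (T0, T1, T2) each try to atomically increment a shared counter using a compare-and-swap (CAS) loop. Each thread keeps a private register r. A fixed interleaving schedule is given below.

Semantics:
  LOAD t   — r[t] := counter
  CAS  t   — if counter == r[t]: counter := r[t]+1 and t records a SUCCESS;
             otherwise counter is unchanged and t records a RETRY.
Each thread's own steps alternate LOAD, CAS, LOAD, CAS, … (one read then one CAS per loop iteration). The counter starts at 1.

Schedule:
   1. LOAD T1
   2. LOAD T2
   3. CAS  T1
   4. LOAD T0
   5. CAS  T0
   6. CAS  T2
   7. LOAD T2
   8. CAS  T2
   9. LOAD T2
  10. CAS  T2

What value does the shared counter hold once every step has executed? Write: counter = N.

T1 LOAD — after: cnt=1, r=1 — load
T2 LOAD — after: cnt=1, r=1 — load
T1 CAS — after: cnt=2, r=1 — ok
T0 LOAD — after: cnt=2, r=2 — load
T0 CAS — after: cnt=3, r=2 — ok
T2 CAS — after: cnt=3, r=1 — retry
T2 LOAD — after: cnt=3, r=3 — load
T2 CAS — after: cnt=4, r=3 — ok
T2 LOAD — after: cnt=4, r=4 — load
T2 CAS — after: cnt=5, r=4 — ok

counter = 5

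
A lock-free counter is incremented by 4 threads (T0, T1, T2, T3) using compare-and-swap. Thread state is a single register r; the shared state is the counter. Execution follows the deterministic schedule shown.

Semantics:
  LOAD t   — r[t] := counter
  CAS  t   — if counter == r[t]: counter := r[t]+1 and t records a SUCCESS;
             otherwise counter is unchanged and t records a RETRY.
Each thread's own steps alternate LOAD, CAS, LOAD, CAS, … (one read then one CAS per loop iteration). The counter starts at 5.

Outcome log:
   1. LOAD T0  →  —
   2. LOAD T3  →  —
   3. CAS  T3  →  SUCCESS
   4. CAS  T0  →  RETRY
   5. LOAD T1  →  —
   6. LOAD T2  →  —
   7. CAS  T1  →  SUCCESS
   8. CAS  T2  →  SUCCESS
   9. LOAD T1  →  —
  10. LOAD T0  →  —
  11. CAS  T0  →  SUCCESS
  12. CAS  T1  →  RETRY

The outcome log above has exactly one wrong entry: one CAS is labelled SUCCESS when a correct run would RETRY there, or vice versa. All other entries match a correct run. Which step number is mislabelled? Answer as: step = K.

step = 8

Reference trace:
T0 LOAD — after: cnt=5, r=5 — load
T3 LOAD — after: cnt=5, r=5 — load
T3 CAS — after: cnt=6, r=5 — ok
T0 CAS — after: cnt=6, r=5 — retry
T1 LOAD — after: cnt=6, r=6 — load
T2 LOAD — after: cnt=6, r=6 — load
T1 CAS — after: cnt=7, r=6 — ok
T2 CAS — after: cnt=7, r=6 — retry
T1 LOAD — after: cnt=7, r=7 — load
T0 LOAD — after: cnt=7, r=7 — load
T0 CAS — after: cnt=8, r=7 — ok
T1 CAS — after: cnt=8, r=7 — retry
Flip is step 8.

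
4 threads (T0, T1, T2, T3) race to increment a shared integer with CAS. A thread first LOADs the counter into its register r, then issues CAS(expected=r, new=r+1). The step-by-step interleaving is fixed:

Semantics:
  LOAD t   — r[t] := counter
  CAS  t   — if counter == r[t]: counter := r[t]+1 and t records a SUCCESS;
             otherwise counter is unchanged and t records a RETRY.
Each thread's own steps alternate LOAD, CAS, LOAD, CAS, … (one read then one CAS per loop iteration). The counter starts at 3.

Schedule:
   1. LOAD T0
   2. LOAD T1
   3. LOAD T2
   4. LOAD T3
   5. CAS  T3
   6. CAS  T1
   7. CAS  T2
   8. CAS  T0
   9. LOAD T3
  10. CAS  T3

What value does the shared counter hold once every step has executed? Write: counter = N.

step 1: T0 LOAD ⇒ load; ctr=3 reg=3
step 2: T1 LOAD ⇒ load; ctr=3 reg=3
step 3: T2 LOAD ⇒ load; ctr=3 reg=3
step 4: T3 LOAD ⇒ load; ctr=3 reg=3
step 5: T3 CAS ⇒ ok; ctr=4 reg=3
step 6: T1 CAS ⇒ retry; ctr=4 reg=3
step 7: T2 CAS ⇒ retry; ctr=4 reg=3
step 8: T0 CAS ⇒ retry; ctr=4 reg=3
step 9: T3 LOAD ⇒ load; ctr=4 reg=4
step 10: T3 CAS ⇒ ok; ctr=5 reg=4

counter = 5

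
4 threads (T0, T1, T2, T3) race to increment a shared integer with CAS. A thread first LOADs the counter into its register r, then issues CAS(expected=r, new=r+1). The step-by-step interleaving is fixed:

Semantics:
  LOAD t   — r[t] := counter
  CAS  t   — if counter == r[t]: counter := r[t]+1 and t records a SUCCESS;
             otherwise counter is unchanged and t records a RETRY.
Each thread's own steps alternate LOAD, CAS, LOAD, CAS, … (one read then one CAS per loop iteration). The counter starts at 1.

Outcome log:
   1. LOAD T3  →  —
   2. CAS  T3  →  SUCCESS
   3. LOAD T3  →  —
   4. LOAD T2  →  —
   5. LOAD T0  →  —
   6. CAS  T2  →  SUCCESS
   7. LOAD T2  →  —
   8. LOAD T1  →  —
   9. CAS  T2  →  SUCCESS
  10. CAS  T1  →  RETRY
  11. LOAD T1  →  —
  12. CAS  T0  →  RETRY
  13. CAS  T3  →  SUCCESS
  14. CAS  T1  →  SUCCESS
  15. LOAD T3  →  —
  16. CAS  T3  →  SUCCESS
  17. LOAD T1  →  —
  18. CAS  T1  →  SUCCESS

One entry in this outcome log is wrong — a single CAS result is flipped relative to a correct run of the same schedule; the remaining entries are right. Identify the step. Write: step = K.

step = 13

Reference trace:
   1) LOAD T3:  M=1  r_T3=1
   2) CAS  T3:  M=2  r_T3=1 ✓
   3) LOAD T3:  M=2  r_T3=2
   4) LOAD T2:  M=2  r_T2=2
   5) LOAD T0:  M=2  r_T0=2
   6) CAS  T2:  M=3  r_T2=2 ✓
   7) LOAD T2:  M=3  r_T2=3
   8) LOAD T1:  M=3  r_T1=3
   9) CAS  T2:  M=4  r_T2=3 ✓
  10) CAS  T1:  M=4  r_T1=3 ✗
  11) LOAD T1:  M=4  r_T1=4
  12) CAS  T0:  M=4  r_T0=2 ✗
  13) CAS  T3:  M=4  r_T3=2 ✗
  14) CAS  T1:  M=5  r_T1=4 ✓
  15) LOAD T3:  M=5  r_T3=5
  16) CAS  T3:  M=6  r_T3=5 ✓
  17) LOAD T1:  M=6  r_T1=6
  18) CAS  T1:  M=7  r_T1=6 ✓
Log disagrees first at step 13.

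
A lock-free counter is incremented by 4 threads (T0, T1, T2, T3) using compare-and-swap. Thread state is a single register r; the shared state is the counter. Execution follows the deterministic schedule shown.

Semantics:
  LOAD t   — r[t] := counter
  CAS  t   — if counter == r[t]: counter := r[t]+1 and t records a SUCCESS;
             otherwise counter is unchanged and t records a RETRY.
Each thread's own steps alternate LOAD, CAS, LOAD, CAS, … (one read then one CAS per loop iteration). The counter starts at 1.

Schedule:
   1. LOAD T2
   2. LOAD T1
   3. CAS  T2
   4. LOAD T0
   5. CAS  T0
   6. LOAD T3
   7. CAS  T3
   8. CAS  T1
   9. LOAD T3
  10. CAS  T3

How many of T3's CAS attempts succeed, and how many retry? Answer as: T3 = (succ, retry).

[1] T2.load  rd  (counter 1, T2.r 1)
[2] T1.load  rd  (counter 1, T1.r 1)
[3] T2.cas  hit  (counter 2, T2.r 1)
[4] T0.load  rd  (counter 2, T0.r 2)
[5] T0.cas  hit  (counter 3, T0.r 2)
[6] T3.load  rd  (counter 3, T3.r 3)
[7] T3.cas  hit  (counter 4, T3.r 3)
[8] T1.cas  miss  (counter 4, T1.r 1)
[9] T3.load  rd  (counter 4, T3.r 4)
[10] T3.cas  hit  (counter 5, T3.r 4)

T3 = (2, 0)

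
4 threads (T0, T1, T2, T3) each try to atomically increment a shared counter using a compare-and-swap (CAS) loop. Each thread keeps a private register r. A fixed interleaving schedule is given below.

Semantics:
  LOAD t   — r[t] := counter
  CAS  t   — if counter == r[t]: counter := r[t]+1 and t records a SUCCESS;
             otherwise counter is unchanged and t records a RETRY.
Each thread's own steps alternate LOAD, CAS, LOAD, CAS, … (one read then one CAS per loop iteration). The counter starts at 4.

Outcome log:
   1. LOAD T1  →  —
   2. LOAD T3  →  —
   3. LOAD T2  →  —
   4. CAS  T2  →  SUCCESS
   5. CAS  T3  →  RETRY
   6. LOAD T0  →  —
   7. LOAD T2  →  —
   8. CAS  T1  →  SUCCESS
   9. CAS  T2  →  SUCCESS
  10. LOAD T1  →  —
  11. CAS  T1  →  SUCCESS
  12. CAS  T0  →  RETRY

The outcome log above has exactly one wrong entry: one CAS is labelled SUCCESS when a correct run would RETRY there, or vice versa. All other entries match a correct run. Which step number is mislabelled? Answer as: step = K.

Reference trace:
[1] T1.load  rd  (counter 4, T1.r 4)
[2] T3.load  rd  (counter 4, T3.r 4)
[3] T2.load  rd  (counter 4, T2.r 4)
[4] T2.cas  hit  (counter 5, T2.r 4)
[5] T3.cas  miss  (counter 5, T3.r 4)
[6] T0.load  rd  (counter 5, T0.r 5)
[7] T2.load  rd  (counter 5, T2.r 5)
[8] T1.cas  miss  (counter 5, T1.r 4)
[9] T2.cas  hit  (counter 6, T2.r 5)
[10] T1.load  rd  (counter 6, T1.r 6)
[11] T1.cas  hit  (counter 7, T1.r 6)
[12] T0.cas  miss  (counter 7, T0.r 5)
Flip is step 8.

step = 8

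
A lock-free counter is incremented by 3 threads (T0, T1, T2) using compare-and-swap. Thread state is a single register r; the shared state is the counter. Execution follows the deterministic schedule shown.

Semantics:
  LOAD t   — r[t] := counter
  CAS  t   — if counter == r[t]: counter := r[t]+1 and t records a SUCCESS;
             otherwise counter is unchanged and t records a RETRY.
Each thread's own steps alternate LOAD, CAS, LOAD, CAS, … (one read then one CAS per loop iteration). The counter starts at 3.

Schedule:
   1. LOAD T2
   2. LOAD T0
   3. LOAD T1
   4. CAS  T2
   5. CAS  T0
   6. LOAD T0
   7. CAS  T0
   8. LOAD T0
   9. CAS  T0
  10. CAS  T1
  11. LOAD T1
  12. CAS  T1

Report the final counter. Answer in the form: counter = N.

counter = 7

T2 LOAD — after: cnt=3, r=3 — load
T0 LOAD — after: cnt=3, r=3 — load
T1 LOAD — after: cnt=3, r=3 — load
T2 CAS — after: cnt=4, r=3 — ok
T0 CAS — after: cnt=4, r=3 — retry
T0 LOAD — after: cnt=4, r=4 — load
T0 CAS — after: cnt=5, r=4 — ok
T0 LOAD — after: cnt=5, r=5 — load
T0 CAS — after: cnt=6, r=5 — ok
T1 CAS — after: cnt=6, r=3 — retry
T1 LOAD — after: cnt=6, r=6 — load
T1 CAS — after: cnt=7, r=6 — ok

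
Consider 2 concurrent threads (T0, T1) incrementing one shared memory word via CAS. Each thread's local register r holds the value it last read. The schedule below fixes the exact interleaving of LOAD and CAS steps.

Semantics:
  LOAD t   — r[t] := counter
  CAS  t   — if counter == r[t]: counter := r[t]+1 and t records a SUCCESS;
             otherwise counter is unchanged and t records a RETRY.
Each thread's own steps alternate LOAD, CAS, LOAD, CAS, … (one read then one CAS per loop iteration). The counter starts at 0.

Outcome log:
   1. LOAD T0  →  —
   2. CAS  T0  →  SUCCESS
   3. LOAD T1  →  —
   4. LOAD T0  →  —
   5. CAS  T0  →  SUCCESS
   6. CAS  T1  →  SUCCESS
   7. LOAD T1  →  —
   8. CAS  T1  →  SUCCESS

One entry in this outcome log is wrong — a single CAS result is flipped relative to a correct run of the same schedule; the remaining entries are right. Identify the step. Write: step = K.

step = 6

Reference trace:
#1 T0 reads 0
#2 T0 CAS(0→1) writes; counter now 1
#3 T1 reads 1
#4 T0 reads 1
#5 T0 CAS(1→2) writes; counter now 2
#6 T1 CAS(1→2) fails; counter now 2
#7 T1 reads 2
#8 T1 CAS(2→3) writes; counter now 3
Mismatch at 6.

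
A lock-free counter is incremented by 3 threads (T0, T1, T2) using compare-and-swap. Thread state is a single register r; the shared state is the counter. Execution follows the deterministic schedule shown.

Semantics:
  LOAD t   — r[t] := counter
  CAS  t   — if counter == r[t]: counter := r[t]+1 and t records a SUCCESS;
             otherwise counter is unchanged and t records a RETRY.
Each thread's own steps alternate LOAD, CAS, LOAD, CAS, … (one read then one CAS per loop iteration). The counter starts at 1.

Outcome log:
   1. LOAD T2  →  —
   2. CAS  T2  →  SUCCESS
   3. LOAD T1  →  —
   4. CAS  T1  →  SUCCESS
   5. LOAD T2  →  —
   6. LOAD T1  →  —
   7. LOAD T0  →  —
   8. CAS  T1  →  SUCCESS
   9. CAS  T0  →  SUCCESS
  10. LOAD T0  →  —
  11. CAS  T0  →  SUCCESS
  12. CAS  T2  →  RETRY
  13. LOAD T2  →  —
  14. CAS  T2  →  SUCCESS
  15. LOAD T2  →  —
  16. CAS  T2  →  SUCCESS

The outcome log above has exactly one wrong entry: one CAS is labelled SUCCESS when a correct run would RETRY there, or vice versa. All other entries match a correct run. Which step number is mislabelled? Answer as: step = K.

Re-executing:
[1] T2.load  rd  (counter 1, T2.r 1)
[2] T2.cas  hit  (counter 2, T2.r 1)
[3] T1.load  rd  (counter 2, T1.r 2)
[4] T1.cas  hit  (counter 3, T1.r 2)
[5] T2.load  rd  (counter 3, T2.r 3)
[6] T1.load  rd  (counter 3, T1.r 3)
[7] T0.load  rd  (counter 3, T0.r 3)
[8] T1.cas  hit  (counter 4, T1.r 3)
[9] T0.cas  miss  (counter 4, T0.r 3)
[10] T0.load  rd  (counter 4, T0.r 4)
[11] T0.cas  hit  (counter 5, T0.r 4)
[12] T2.cas  miss  (counter 5, T2.r 3)
[13] T2.load  rd  (counter 5, T2.r 5)
[14] T2.cas  hit  (counter 6, T2.r 5)
[15] T2.load  rd  (counter 6, T2.r 6)
[16] T2.cas  hit  (counter 7, T2.r 6)
Mismatch at 9.

step = 9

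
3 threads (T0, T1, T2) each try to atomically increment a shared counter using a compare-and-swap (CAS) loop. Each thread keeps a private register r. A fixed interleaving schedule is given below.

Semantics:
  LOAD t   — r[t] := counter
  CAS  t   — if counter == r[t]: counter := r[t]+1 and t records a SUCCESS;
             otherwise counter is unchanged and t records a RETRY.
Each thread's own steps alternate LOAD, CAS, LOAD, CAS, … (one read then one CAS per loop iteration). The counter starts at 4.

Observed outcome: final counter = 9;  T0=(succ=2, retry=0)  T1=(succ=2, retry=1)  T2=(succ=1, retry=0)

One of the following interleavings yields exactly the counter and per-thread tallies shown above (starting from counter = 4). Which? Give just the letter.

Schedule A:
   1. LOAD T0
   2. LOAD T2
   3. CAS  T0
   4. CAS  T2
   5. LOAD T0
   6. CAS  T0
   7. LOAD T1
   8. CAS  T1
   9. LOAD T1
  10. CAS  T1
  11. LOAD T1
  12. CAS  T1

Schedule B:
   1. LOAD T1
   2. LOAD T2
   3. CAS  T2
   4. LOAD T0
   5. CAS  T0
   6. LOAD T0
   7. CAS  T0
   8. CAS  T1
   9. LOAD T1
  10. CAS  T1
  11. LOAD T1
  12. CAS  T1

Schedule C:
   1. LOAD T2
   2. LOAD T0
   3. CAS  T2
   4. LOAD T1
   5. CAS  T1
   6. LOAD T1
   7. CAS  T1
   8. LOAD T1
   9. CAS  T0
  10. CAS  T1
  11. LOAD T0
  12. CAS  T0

Run B:
[1] T1.load  rd  (counter 4, T1.r 4)
[2] T2.load  rd  (counter 4, T2.r 4)
[3] T2.cas  hit  (counter 5, T2.r 4)
[4] T0.load  rd  (counter 5, T0.r 5)
[5] T0.cas  hit  (counter 6, T0.r 5)
[6] T0.load  rd  (counter 6, T0.r 6)
[7] T0.cas  hit  (counter 7, T0.r 6)
[8] T1.cas  miss  (counter 7, T1.r 4)
[9] T1.load  rd  (counter 7, T1.r 7)
[10] T1.cas  hit  (counter 8, T1.r 7)
[11] T1.load  rd  (counter 8, T1.r 8)
[12] T1.cas  hit  (counter 9, T1.r 8)

B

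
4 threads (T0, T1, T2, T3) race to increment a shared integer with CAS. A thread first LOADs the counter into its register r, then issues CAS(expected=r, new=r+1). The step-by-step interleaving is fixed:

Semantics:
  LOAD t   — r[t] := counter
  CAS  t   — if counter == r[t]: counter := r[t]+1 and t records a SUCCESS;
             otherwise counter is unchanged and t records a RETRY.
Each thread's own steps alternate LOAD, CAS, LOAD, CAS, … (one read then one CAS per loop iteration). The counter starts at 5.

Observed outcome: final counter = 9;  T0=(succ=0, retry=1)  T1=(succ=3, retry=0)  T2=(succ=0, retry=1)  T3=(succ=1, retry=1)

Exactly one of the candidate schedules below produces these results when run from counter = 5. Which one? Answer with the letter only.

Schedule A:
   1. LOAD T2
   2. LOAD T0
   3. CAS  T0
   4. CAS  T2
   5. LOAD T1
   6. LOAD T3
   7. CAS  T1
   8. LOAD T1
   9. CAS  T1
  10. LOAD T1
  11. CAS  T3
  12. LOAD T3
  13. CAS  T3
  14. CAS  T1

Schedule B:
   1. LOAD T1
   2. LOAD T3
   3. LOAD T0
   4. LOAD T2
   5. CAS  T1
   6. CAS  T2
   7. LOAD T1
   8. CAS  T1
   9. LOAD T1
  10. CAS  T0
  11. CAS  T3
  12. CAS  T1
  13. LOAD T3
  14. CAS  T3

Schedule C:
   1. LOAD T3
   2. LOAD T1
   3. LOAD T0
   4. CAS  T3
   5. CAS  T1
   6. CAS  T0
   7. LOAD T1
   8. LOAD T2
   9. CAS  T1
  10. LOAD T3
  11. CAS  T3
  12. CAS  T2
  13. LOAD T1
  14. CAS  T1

B

Run B:
1. LOAD T1 → mem=5 r[T1]=5 [LOAD]
2. LOAD T3 → mem=5 r[T3]=5 [LOAD]
3. LOAD T0 → mem=5 r[T0]=5 [LOAD]
4. LOAD T2 → mem=5 r[T2]=5 [LOAD]
5. CAS T1 → mem=6 r[T1]=5 [OK]
6. CAS T2 → mem=6 r[T2]=5 [RETRY]
7. LOAD T1 → mem=6 r[T1]=6 [LOAD]
8. CAS T1 → mem=7 r[T1]=6 [OK]
9. LOAD T1 → mem=7 r[T1]=7 [LOAD]
10. CAS T0 → mem=7 r[T0]=5 [RETRY]
11. CAS T3 → mem=7 r[T3]=5 [RETRY]
12. CAS T1 → mem=8 r[T1]=7 [OK]
13. LOAD T3 → mem=8 r[T3]=8 [LOAD]
14. CAS T3 → mem=9 r[T3]=8 [OK]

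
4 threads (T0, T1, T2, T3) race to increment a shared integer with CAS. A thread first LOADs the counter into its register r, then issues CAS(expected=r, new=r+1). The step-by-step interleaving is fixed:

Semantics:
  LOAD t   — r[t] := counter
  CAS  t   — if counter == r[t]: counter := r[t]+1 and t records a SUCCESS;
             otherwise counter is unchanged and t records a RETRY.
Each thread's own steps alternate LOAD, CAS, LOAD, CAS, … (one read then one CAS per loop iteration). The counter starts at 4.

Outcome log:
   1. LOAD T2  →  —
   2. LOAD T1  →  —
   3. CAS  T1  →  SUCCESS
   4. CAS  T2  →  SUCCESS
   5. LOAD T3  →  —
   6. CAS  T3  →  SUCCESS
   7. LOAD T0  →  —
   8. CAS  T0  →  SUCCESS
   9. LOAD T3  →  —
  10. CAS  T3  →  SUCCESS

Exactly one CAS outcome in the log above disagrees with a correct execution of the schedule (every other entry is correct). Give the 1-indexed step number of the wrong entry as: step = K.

Correct run:
T2 LOAD — after: cnt=4, r=4 — load
T1 LOAD — after: cnt=4, r=4 — load
T1 CAS — after: cnt=5, r=4 — ok
T2 CAS — after: cnt=5, r=4 — retry
T3 LOAD — after: cnt=5, r=5 — load
T3 CAS — after: cnt=6, r=5 — ok
T0 LOAD — after: cnt=6, r=6 — load
T0 CAS — after: cnt=7, r=6 — ok
T3 LOAD — after: cnt=7, r=7 — load
T3 CAS — after: cnt=8, r=7 — ok
Mismatch at 4.

step = 4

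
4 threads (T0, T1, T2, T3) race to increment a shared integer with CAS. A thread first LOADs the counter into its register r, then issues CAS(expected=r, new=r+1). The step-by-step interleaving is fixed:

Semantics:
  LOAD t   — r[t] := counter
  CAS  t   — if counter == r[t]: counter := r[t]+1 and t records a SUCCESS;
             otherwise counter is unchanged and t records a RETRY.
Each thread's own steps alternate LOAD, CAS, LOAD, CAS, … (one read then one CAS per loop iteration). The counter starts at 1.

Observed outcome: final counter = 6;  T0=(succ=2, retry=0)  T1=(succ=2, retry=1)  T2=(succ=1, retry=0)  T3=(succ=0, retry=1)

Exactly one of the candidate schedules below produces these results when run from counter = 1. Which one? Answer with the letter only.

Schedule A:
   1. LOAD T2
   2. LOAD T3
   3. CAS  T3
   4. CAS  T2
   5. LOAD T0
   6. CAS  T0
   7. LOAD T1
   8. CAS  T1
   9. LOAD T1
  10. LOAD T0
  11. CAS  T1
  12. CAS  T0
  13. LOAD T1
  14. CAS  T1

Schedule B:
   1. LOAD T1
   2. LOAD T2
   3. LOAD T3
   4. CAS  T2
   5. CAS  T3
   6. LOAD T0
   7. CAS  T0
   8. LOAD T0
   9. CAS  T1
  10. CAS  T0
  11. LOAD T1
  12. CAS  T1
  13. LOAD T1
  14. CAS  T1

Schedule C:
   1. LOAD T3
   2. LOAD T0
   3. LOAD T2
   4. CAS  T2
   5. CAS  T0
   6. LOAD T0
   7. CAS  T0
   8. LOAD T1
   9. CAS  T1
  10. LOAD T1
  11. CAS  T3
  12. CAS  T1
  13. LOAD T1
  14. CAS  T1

B

Run B:
#1 T1 reads 1
#2 T2 reads 1
#3 T3 reads 1
#4 T2 CAS(1→2) writes; counter now 2
#5 T3 CAS(1→2) fails; counter now 2
#6 T0 reads 2
#7 T0 CAS(2→3) writes; counter now 3
#8 T0 reads 3
#9 T1 CAS(1→2) fails; counter now 3
#10 T0 CAS(3→4) writes; counter now 4
#11 T1 reads 4
#12 T1 CAS(4→5) writes; counter now 5
#13 T1 reads 5
#14 T1 CAS(5→6) writes; counter now 6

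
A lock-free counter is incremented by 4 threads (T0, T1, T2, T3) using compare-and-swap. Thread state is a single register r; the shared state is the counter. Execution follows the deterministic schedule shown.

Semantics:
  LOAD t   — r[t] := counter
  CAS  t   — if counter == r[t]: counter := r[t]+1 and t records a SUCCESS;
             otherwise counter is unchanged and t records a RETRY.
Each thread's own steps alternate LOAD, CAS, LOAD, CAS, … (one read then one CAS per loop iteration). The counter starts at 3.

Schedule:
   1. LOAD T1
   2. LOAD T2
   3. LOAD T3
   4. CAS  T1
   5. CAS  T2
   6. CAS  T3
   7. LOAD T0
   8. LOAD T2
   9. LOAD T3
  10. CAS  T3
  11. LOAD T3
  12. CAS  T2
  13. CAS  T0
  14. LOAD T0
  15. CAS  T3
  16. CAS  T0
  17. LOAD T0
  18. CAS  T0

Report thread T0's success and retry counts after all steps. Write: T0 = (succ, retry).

T0 = (1, 2)

#1 T1 reads 3
#2 T2 reads 3
#3 T3 reads 3
#4 T1 CAS(3→4) writes; counter now 4
#5 T2 CAS(3→4) fails; counter now 4
#6 T3 CAS(3→4) fails; counter now 4
#7 T0 reads 4
#8 T2 reads 4
#9 T3 reads 4
#10 T3 CAS(4→5) writes; counter now 5
#11 T3 reads 5
#12 T2 CAS(4→5) fails; counter now 5
#13 T0 CAS(4→5) fails; counter now 5
#14 T0 reads 5
#15 T3 CAS(5→6) writes; counter now 6
#16 T0 CAS(5→6) fails; counter now 6
#17 T0 reads 6
#18 T0 CAS(6→7) writes; counter now 7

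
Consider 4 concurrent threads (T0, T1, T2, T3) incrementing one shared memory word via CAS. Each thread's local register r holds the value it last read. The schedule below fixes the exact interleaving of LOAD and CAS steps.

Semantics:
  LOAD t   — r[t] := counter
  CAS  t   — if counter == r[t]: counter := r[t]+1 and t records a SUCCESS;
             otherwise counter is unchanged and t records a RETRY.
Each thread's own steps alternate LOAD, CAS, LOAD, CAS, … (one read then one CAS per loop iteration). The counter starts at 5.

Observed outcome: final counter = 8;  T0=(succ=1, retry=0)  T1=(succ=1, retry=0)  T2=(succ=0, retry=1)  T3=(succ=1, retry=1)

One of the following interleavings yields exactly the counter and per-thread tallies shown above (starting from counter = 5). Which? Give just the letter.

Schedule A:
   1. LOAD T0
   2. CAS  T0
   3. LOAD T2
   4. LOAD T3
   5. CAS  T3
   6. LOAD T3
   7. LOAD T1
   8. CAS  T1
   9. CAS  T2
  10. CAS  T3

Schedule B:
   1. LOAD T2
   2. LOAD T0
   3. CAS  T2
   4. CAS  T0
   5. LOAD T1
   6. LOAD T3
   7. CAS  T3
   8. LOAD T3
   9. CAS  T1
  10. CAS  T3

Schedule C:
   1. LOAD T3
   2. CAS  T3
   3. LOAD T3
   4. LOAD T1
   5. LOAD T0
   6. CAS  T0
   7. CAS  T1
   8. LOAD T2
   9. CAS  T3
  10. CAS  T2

Tracing schedule A:
T0 LOAD — after: cnt=5, r=5 — load
T0 CAS — after: cnt=6, r=5 — ok
T2 LOAD — after: cnt=6, r=6 — load
T3 LOAD — after: cnt=6, r=6 — load
T3 CAS — after: cnt=7, r=6 — ok
T3 LOAD — after: cnt=7, r=7 — load
T1 LOAD — after: cnt=7, r=7 — load
T1 CAS — after: cnt=8, r=7 — ok
T2 CAS — after: cnt=8, r=6 — retry
T3 CAS — after: cnt=8, r=7 — retry

A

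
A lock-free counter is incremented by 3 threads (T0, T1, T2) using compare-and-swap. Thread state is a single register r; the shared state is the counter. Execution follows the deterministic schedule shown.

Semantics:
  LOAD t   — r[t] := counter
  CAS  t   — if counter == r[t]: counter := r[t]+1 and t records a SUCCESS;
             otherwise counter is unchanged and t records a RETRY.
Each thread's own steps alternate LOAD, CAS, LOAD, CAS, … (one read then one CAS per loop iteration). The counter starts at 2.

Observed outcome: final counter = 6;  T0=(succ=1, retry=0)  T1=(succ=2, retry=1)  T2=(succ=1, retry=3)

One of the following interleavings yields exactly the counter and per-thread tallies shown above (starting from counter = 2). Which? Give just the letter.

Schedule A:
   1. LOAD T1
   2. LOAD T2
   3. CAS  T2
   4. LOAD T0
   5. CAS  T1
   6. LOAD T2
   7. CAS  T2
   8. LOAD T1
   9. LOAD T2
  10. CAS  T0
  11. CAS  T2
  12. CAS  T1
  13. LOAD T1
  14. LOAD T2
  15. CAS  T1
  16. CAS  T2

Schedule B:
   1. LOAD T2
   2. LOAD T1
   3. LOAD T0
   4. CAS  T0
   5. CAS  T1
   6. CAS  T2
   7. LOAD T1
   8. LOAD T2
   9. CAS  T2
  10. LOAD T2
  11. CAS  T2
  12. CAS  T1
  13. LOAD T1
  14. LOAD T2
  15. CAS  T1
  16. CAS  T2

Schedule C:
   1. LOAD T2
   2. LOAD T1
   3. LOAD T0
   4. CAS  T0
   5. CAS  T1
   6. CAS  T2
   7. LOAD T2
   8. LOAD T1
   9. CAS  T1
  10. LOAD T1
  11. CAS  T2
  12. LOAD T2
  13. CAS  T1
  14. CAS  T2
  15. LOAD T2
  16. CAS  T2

Simulating candidate C:
1. LOAD T2 → mem=2 r[T2]=2 [LOAD]
2. LOAD T1 → mem=2 r[T1]=2 [LOAD]
3. LOAD T0 → mem=2 r[T0]=2 [LOAD]
4. CAS T0 → mem=3 r[T0]=2 [OK]
5. CAS T1 → mem=3 r[T1]=2 [RETRY]
6. CAS T2 → mem=3 r[T2]=2 [RETRY]
7. LOAD T2 → mem=3 r[T2]=3 [LOAD]
8. LOAD T1 → mem=3 r[T1]=3 [LOAD]
9. CAS T1 → mem=4 r[T1]=3 [OK]
10. LOAD T1 → mem=4 r[T1]=4 [LOAD]
11. CAS T2 → mem=4 r[T2]=3 [RETRY]
12. LOAD T2 → mem=4 r[T2]=4 [LOAD]
13. CAS T1 → mem=5 r[T1]=4 [OK]
14. CAS T2 → mem=5 r[T2]=4 [RETRY]
15. LOAD T2 → mem=5 r[T2]=5 [LOAD]
16. CAS T2 → mem=6 r[T2]=5 [OK]

C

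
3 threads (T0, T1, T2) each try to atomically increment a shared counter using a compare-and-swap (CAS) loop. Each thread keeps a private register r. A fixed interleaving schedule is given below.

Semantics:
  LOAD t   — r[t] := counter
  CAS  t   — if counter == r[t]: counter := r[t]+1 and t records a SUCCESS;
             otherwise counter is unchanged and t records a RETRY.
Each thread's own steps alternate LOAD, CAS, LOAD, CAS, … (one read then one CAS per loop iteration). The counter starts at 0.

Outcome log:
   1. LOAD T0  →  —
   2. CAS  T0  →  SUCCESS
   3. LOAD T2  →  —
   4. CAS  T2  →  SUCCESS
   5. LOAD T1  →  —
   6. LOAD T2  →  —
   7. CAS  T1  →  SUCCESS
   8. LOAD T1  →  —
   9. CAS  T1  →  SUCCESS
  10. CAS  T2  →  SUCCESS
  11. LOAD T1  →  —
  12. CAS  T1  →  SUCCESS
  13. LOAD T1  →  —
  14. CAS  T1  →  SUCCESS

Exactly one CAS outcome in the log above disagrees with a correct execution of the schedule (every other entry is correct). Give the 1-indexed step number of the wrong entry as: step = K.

Re-executing:
1. LOAD T0 → mem=0 r[T0]=0 [LOAD]
2. CAS T0 → mem=1 r[T0]=0 [OK]
3. LOAD T2 → mem=1 r[T2]=1 [LOAD]
4. CAS T2 → mem=2 r[T2]=1 [OK]
5. LOAD T1 → mem=2 r[T1]=2 [LOAD]
6. LOAD T2 → mem=2 r[T2]=2 [LOAD]
7. CAS T1 → mem=3 r[T1]=2 [OK]
8. LOAD T1 → mem=3 r[T1]=3 [LOAD]
9. CAS T1 → mem=4 r[T1]=3 [OK]
10. CAS T2 → mem=4 r[T2]=2 [RETRY]
11. LOAD T1 → mem=4 r[T1]=4 [LOAD]
12. CAS T1 → mem=5 r[T1]=4 [OK]
13. LOAD T1 → mem=5 r[T1]=5 [LOAD]
14. CAS T1 → mem=6 r[T1]=5 [OK]
Flip is step 10.

step = 10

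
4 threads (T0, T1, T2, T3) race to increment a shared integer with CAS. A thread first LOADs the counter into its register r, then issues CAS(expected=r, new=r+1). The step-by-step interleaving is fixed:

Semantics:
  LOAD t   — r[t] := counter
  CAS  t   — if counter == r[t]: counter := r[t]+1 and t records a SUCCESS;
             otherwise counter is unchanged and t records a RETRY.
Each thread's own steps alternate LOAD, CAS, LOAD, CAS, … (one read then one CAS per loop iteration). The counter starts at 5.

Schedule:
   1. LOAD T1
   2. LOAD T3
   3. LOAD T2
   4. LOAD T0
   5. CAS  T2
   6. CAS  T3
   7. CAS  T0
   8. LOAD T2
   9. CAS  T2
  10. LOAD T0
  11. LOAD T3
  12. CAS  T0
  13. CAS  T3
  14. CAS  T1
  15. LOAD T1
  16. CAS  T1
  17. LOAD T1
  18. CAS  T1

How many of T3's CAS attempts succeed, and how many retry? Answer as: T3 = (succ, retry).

   1) LOAD T1:  M=5  r_T1=5
   2) LOAD T3:  M=5  r_T3=5
   3) LOAD T2:  M=5  r_T2=5
   4) LOAD T0:  M=5  r_T0=5
   5) CAS  T2:  M=6  r_T2=5 ✓
   6) CAS  T3:  M=6  r_T3=5 ✗
   7) CAS  T0:  M=6  r_T0=5 ✗
   8) LOAD T2:  M=6  r_T2=6
   9) CAS  T2:  M=7  r_T2=6 ✓
  10) LOAD T0:  M=7  r_T0=7
  11) LOAD T3:  M=7  r_T3=7
  12) CAS  T0:  M=8  r_T0=7 ✓
  13) CAS  T3:  M=8  r_T3=7 ✗
  14) CAS  T1:  M=8  r_T1=5 ✗
  15) LOAD T1:  M=8  r_T1=8
  16) CAS  T1:  M=9  r_T1=8 ✓
  17) LOAD T1:  M=9  r_T1=9
  18) CAS  T1:  M=10  r_T1=9 ✓

T3 = (0, 2)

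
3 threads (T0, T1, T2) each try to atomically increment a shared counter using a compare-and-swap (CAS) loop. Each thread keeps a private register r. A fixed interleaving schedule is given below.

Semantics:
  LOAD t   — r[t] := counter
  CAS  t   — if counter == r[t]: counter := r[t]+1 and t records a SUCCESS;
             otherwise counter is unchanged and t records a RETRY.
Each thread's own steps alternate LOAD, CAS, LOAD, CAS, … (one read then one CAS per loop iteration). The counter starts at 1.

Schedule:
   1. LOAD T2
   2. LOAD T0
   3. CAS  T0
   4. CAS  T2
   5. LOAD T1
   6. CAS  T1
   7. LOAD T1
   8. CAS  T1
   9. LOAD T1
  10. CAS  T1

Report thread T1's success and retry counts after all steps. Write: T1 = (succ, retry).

1. LOAD T2 → mem=1 r[T2]=1 [LOAD]
2. LOAD T0 → mem=1 r[T0]=1 [LOAD]
3. CAS T0 → mem=2 r[T0]=1 [OK]
4. CAS T2 → mem=2 r[T2]=1 [RETRY]
5. LOAD T1 → mem=2 r[T1]=2 [LOAD]
6. CAS T1 → mem=3 r[T1]=2 [OK]
7. LOAD T1 → mem=3 r[T1]=3 [LOAD]
8. CAS T1 → mem=4 r[T1]=3 [OK]
9. LOAD T1 → mem=4 r[T1]=4 [LOAD]
10. CAS T1 → mem=5 r[T1]=4 [OK]

T1 = (3, 0)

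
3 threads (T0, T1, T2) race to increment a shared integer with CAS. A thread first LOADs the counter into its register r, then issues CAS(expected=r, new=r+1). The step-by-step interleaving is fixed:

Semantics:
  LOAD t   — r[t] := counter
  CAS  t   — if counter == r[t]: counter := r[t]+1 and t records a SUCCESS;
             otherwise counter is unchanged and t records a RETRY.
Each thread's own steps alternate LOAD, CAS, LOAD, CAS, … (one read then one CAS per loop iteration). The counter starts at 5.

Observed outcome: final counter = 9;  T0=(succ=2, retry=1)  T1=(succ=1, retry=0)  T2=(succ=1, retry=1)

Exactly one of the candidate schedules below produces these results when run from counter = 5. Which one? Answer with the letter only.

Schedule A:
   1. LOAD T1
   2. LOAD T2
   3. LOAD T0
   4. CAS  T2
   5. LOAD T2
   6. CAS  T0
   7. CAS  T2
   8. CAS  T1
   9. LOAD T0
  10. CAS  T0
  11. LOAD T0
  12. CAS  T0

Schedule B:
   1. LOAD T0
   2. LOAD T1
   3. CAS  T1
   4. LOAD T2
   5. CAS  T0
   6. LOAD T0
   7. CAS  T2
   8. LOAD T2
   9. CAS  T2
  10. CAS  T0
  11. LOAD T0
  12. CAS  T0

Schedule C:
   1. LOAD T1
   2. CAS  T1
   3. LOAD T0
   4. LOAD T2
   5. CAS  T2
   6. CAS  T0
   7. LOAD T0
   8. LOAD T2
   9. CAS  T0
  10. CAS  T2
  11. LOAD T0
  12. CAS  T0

C

Simulating candidate C:
[1] T1.load  rd  (counter 5, T1.r 5)
[2] T1.cas  hit  (counter 6, T1.r 5)
[3] T0.load  rd  (counter 6, T0.r 6)
[4] T2.load  rd  (counter 6, T2.r 6)
[5] T2.cas  hit  (counter 7, T2.r 6)
[6] T0.cas  miss  (counter 7, T0.r 6)
[7] T0.load  rd  (counter 7, T0.r 7)
[8] T2.load  rd  (counter 7, T2.r 7)
[9] T0.cas  hit  (counter 8, T0.r 7)
[10] T2.cas  miss  (counter 8, T2.r 7)
[11] T0.load  rd  (counter 8, T0.r 8)
[12] T0.cas  hit  (counter 9, T0.r 8)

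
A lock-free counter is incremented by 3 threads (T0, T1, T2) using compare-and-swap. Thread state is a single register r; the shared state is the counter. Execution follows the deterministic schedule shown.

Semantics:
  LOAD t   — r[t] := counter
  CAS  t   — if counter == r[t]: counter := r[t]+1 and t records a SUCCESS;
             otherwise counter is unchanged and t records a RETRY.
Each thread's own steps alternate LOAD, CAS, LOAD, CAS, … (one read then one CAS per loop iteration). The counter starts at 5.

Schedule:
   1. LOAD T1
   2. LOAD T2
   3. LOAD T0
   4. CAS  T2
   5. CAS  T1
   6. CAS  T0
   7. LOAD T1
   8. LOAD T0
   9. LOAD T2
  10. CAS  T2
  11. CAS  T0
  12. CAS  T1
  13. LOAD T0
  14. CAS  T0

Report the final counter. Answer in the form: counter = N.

counter = 8

[1] T1.load  rd  (counter 5, T1.r 5)
[2] T2.load  rd  (counter 5, T2.r 5)
[3] T0.load  rd  (counter 5, T0.r 5)
[4] T2.cas  hit  (counter 6, T2.r 5)
[5] T1.cas  miss  (counter 6, T1.r 5)
[6] T0.cas  miss  (counter 6, T0.r 5)
[7] T1.load  rd  (counter 6, T1.r 6)
[8] T0.load  rd  (counter 6, T0.r 6)
[9] T2.load  rd  (counter 6, T2.r 6)
[10] T2.cas  hit  (counter 7, T2.r 6)
[11] T0.cas  miss  (counter 7, T0.r 6)
[12] T1.cas  miss  (counter 7, T1.r 6)
[13] T0.load  rd  (counter 7, T0.r 7)
[14] T0.cas  hit  (counter 8, T0.r 7)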